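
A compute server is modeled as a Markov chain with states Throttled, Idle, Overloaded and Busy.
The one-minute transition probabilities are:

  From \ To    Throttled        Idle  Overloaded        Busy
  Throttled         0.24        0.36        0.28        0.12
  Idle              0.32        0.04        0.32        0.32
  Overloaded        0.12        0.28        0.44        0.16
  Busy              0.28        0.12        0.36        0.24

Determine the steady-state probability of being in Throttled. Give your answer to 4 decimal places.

0.2217

Let the stationary distribution be π with π = πP and π_1 + π_2 + π_3 + π_4 = 1.
π_1 = 0.24·π_1 + 0.32·π_2 + 0.12·π_3 + 0.28·π_4
π_2 = 0.36·π_1 + 0.04·π_2 + 0.28·π_3 + 0.12·π_4
π_3 = 0.28·π_1 + 0.32·π_2 + 0.44·π_3 + 0.36·π_4
Solving with the normalization constraint gives π = (0.2217, 0.2141, 0.3627, 0.2015).
So the stationary probability of Throttled is 0.2217.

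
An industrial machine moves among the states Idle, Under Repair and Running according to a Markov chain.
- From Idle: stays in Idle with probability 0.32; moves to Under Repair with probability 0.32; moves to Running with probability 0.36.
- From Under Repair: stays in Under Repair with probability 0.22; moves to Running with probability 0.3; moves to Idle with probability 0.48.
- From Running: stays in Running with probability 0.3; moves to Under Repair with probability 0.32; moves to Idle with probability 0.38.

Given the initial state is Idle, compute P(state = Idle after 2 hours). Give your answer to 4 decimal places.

Sum over the intermediate state after 1 hour:
P = P(Idle→Idle)·P(Idle→Idle) + P(Idle→Under Repair)·P(Under Repair→Idle) + P(Idle→Running)·P(Running→Idle)
  = 0.32×0.32 + 0.32×0.48 + 0.36×0.38
  = 0.1024 + 0.1536 + 0.1368 = 0.3928

0.3928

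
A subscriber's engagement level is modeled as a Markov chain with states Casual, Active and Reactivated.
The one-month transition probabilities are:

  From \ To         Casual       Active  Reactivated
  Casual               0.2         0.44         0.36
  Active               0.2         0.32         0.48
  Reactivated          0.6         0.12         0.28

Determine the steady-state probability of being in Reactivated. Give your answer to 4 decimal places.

0.3654

Let the stationary distribution be π with π = πP and π_1 + π_2 + π_3 = 1.
π_1 = 0.2·π_1 + 0.2·π_2 + 0.6·π_3
π_2 = 0.44·π_1 + 0.32·π_2 + 0.12·π_3
Solving with the normalization constraint gives π = (0.3462, 0.2885, 0.3654).
So the stationary probability of Reactivated is 0.3654.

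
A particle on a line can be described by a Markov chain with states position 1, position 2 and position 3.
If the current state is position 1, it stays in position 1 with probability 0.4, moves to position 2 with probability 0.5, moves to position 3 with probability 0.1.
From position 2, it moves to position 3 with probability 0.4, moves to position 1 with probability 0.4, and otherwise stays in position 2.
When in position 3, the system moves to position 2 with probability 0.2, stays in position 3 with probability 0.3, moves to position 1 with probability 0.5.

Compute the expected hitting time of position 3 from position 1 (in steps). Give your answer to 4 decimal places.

Let t(s) be the expected number of steps to first reach position 3 from state s, with t(position 3) = 0. Conditioning on the first step:
t(position 1) = 1 + 0.4·t(position 1) + 0.5·t(position 2)
t(position 2) = 1 + 0.4·t(position 1) + 0.2·t(position 2)
Solving: t(position 1) = 4.6429, t(position 2) = 3.5714.
Expected steps from position 1 to position 3: 4.6429.

4.6429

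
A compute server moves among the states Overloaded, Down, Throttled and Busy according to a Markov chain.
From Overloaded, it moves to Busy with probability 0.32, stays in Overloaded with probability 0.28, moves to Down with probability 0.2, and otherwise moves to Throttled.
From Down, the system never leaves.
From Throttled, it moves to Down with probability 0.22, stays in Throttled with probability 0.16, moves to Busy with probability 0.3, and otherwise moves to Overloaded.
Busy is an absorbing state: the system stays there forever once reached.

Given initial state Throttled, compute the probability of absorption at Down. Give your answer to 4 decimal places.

0.4112

Let h(s) be the probability of absorption at Down starting from transient state s. Then h(Down) = 1 and h(Busy) = 0. By first-step analysis:
h(Overloaded) = 0.28·h(Overloaded) + 0.2·1 + 0.2·h(Throttled) + 0.32·0
h(Throttled) = 0.32·h(Overloaded) + 0.22·1 + 0.16·h(Throttled) + 0.3·0
Solving: h(Overloaded) = 0.3920, h(Throttled) = 0.4112.
Starting from Throttled, the probability is 0.4112.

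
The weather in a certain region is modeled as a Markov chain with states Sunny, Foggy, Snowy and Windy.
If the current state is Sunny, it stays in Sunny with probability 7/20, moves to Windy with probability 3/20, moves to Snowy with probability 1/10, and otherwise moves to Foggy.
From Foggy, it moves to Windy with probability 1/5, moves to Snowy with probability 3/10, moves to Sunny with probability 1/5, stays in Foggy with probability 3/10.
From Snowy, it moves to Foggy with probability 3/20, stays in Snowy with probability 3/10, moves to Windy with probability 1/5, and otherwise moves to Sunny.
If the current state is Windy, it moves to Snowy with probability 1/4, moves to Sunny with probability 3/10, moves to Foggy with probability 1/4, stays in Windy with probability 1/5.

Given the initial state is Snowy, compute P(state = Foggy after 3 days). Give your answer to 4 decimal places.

Propagate the distribution vector 3 days from Snowy.
After 0 days: (0.0000, 0.0000, 1.0000, 0.0000)
After 1 day: (0.3500, 0.1500, 0.3000, 0.2000)
After 2 days: (0.3175, 0.2800, 0.2200, 0.1825)
After 3 days: (0.2989, 0.2896, 0.2274, 0.1841)
P(in Foggy after 3 days) = 0.2896

0.2896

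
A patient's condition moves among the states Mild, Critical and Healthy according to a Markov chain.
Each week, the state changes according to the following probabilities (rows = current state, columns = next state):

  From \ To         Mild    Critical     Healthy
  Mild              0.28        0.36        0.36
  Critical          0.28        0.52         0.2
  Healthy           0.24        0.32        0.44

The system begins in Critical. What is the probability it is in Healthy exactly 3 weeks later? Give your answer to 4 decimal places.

0.3138

Propagate the distribution vector 3 weeks from Critical.
After 0 weeks: (0.0000, 1.0000, 0.0000)
After 1 week: (0.2800, 0.5200, 0.2000)
After 2 weeks: (0.2720, 0.4352, 0.2928)
After 3 weeks: (0.2683, 0.4179, 0.3138)
P(in Healthy after 3 weeks) = 0.3138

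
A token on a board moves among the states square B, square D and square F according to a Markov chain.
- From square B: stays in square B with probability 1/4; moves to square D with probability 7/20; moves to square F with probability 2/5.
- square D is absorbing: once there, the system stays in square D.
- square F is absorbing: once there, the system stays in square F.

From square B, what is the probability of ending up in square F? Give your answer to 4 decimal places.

0.5333

Let h(s) be the probability of absorption at square F starting from transient state s. Then h(square F) = 1 and h(square D) = 0. By first-step analysis:
h(square B) = 0.25·h(square B) + 0.35·0 + 0.4·1
Solving: h(square B) = 0.5333.
Starting from square B, the probability is 0.5333.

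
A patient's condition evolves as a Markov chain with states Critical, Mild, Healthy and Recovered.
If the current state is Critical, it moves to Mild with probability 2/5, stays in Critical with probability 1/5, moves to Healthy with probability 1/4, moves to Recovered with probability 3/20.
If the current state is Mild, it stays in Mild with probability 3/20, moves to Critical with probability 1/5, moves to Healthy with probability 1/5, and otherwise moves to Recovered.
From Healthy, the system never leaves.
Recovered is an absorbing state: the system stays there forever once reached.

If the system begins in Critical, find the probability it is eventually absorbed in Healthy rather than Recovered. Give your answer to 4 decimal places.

0.4875

Let h(s) be the probability of absorption at Healthy starting from transient state s. Then h(Healthy) = 1 and h(Recovered) = 0. By first-step analysis:
h(Critical) = 0.2·h(Critical) + 0.4·h(Mild) + 0.25·1 + 0.15·0
h(Mild) = 0.2·h(Critical) + 0.15·h(Mild) + 0.2·1 + 0.45·0
Solving: h(Critical) = 0.4875, h(Mild) = 0.3500.
Starting from Critical, the probability is 0.4875.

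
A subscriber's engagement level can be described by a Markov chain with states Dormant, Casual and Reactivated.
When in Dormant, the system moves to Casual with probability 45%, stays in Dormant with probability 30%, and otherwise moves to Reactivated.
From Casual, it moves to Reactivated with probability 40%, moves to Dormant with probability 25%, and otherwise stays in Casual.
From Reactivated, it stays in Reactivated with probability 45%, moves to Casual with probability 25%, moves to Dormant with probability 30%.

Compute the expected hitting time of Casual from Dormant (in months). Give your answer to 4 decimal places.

Let t(s) be the expected number of months to first reach Casual from state s, with t(Casual) = 0. Conditioning on the first month:
t(Dormant) = 1 + 0.3·t(Dormant) + 0.25·t(Reactivated)
t(Reactivated) = 1 + 0.3·t(Dormant) + 0.45·t(Reactivated)
Solving: t(Dormant) = 2.5806, t(Reactivated) = 3.2258.
Expected months from Dormant to Casual: 2.5806.

2.5806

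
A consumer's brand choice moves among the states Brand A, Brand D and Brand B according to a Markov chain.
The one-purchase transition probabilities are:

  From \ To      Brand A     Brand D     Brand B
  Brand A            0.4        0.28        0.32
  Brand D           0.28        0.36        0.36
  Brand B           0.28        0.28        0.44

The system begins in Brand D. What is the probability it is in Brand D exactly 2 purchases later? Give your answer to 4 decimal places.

0.3088

Sum over the intermediate state after 1 purchase:
P = P(Brand D→Brand A)·P(Brand A→Brand D) + P(Brand D→Brand D)·P(Brand D→Brand D) + P(Brand D→Brand B)·P(Brand B→Brand D)
  = 0.28×0.28 + 0.36×0.36 + 0.36×0.28
  = 0.0784 + 0.1296 + 0.1008 = 0.3088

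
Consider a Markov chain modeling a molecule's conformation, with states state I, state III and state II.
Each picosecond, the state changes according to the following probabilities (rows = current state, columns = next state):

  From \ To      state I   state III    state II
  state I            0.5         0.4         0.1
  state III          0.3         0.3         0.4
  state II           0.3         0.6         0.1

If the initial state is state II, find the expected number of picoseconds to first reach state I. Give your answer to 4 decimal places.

3.3333

Let t(s) be the expected number of picoseconds to first reach state I from state s, with t(state I) = 0. Conditioning on the first picosecond:
t(state III) = 1 + 0.3·t(state III) + 0.4·t(state II)
t(state II) = 1 + 0.6·t(state III) + 0.1·t(state II)
Solving: t(state III) = 3.3333, t(state II) = 3.3333.
Expected picoseconds from state II to state I: 3.3333.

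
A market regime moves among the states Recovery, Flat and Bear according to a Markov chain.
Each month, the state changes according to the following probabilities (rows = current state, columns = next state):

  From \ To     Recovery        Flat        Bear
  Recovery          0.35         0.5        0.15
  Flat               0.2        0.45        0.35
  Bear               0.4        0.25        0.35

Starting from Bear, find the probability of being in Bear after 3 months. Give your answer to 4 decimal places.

Propagate the distribution vector 3 months from Bear.
After 0 months: (0.0000, 0.0000, 1.0000)
After 1 month: (0.4000, 0.2500, 0.3500)
After 2 months: (0.3300, 0.4000, 0.2700)
After 3 months: (0.3035, 0.4125, 0.2840)
P(in Bear after 3 months) = 0.2840

0.2840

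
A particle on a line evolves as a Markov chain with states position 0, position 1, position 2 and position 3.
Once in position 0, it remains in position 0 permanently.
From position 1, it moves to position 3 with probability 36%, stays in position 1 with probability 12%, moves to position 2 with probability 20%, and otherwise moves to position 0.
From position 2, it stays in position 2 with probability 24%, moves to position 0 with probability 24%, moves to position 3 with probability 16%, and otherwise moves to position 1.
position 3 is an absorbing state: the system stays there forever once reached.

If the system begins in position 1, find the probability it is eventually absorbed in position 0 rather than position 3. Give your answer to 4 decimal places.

0.4879

Let h(s) be the probability of absorption at position 0 starting from transient state s. Then h(position 0) = 1 and h(position 3) = 0. By first-step analysis:
h(position 1) = 0.32·1 + 0.12·h(position 1) + 0.2·h(position 2) + 0.36·0
h(position 2) = 0.24·1 + 0.36·h(position 1) + 0.24·h(position 2) + 0.16·0
Solving: h(position 1) = 0.4879, h(position 2) = 0.5469.
Starting from position 1, the probability is 0.4879.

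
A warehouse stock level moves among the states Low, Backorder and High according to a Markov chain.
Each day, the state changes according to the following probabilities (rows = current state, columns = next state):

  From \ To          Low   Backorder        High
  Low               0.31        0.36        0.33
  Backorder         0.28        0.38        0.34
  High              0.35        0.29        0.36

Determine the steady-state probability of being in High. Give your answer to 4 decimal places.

0.3437

Let the stationary distribution be π with π = πP and π_1 + π_2 + π_3 = 1.
π_1 = 0.31·π_1 + 0.28·π_2 + 0.35·π_3
π_2 = 0.36·π_1 + 0.38·π_2 + 0.29·π_3
Solving with the normalization constraint gives π = (0.3135, 0.3428, 0.3437).
So the stationary probability of High is 0.3437.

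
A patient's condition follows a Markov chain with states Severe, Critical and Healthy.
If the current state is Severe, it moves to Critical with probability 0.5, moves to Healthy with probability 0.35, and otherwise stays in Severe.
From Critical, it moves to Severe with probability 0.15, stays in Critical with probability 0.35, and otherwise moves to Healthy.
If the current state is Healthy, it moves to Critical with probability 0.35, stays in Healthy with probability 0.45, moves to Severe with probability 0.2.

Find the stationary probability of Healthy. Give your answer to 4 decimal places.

Let the stationary distribution be π with π = πP and π_1 + π_2 + π_3 = 1.
π_1 = 0.15·π_1 + 0.15·π_2 + 0.2·π_3
π_2 = 0.5·π_1 + 0.35·π_2 + 0.35·π_3
Solving with the normalization constraint gives π = (0.1726, 0.3759, 0.4515).
So the stationary probability of Healthy is 0.4515.

0.4515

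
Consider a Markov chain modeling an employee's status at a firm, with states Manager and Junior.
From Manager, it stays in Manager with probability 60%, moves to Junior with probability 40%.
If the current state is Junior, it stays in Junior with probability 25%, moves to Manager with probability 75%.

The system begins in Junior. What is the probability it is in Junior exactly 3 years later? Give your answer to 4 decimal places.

Propagate the distribution vector 3 years from Junior.
After 0 years: (0.0000, 1.0000)
After 1 year: (0.7500, 0.2500)
After 2 years: (0.6375, 0.3625)
After 3 years: (0.6544, 0.3456)
P(in Junior after 3 years) = 0.3456

0.3456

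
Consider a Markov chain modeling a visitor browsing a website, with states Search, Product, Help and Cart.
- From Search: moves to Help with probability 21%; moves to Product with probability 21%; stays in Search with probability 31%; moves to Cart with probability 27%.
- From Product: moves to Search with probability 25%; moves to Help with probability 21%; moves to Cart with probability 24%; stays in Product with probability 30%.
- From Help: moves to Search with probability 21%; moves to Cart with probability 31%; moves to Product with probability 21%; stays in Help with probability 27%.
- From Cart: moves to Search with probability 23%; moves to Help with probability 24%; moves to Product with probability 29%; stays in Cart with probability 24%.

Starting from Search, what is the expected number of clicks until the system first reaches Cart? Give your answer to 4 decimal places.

3.6763

Let t(s) be the expected number of clicks to first reach Cart from state s, with t(Cart) = 0. Conditioning on the first click:
t(Search) = 1 + 0.31·t(Search) + 0.21·t(Product) + 0.21·t(Help)
t(Product) = 1 + 0.25·t(Search) + 0.3·t(Product) + 0.21·t(Help)
t(Help) = 1 + 0.21·t(Search) + 0.21·t(Product) + 0.27·t(Help)
Solving: t(Search) = 3.6763, t(Product) = 3.7975, t(Help) = 3.5199.
Expected clicks from Search to Cart: 3.6763.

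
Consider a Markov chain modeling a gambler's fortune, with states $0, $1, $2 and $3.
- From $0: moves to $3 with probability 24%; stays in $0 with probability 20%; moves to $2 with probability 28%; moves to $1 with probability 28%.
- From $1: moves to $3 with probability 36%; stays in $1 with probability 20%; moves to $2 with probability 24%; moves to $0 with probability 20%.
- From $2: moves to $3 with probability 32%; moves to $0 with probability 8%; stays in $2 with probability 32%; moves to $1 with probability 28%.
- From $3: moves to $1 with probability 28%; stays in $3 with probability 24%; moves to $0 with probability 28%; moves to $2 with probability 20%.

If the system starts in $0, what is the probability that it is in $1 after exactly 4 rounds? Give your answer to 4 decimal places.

0.2592

Propagate the distribution vector 4 rounds from $0.
After 0 rounds: (1.0000, 0.0000, 0.0000, 0.0000)
After 1 round: (0.2000, 0.2800, 0.2800, 0.2400)
After 2 rounds: (0.1856, 0.2576, 0.2608, 0.2960)
After 3 rounds: (0.1924, 0.2594, 0.2564, 0.2918)
After 4 rounds: (0.1926, 0.2592, 0.2565, 0.2916)
P(in $1 after 4 rounds) = 0.2592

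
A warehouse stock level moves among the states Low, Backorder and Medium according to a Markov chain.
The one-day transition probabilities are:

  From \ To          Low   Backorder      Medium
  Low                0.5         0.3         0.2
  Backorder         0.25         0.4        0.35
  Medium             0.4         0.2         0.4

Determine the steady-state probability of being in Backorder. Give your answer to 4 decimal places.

Let the stationary distribution be π with π = πP and π_1 + π_2 + π_3 = 1.
π_1 = 0.5·π_1 + 0.25·π_2 + 0.4·π_3
π_2 = 0.3·π_1 + 0.4·π_2 + 0.2·π_3
Solving with the normalization constraint gives π = (0.3946, 0.2993, 0.3061).
So the stationary probability of Backorder is 0.2993.

0.2993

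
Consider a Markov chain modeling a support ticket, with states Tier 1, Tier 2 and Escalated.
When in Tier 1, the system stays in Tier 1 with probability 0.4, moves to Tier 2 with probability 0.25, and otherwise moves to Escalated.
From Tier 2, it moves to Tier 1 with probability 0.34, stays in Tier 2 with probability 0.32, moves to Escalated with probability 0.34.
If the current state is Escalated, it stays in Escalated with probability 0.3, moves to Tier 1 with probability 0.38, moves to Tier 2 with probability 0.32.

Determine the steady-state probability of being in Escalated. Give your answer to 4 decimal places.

Let the stationary distribution be π with π = πP and π_1 + π_2 + π_3 = 1.
π_1 = 0.4·π_1 + 0.34·π_2 + 0.38·π_3
π_2 = 0.25·π_1 + 0.32·π_2 + 0.32·π_3
Solving with the normalization constraint gives π = (0.3758, 0.2937, 0.3305).
So the stationary probability of Escalated is 0.3305.

0.3305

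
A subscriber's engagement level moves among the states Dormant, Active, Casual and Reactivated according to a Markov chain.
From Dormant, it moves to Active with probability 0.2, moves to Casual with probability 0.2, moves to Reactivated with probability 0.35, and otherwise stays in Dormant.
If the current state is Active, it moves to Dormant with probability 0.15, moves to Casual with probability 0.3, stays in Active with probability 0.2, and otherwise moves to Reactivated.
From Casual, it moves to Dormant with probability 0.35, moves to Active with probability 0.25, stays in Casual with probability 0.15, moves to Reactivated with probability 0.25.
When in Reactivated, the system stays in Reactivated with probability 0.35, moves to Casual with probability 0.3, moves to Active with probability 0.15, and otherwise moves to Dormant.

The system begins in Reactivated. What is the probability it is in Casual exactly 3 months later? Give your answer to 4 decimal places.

0.2400

Propagate the distribution vector 3 months from Reactivated.
After 0 months: (0.0000, 0.0000, 0.0000, 1.0000)
After 1 month: (0.2000, 0.1500, 0.3000, 0.3500)
After 2 months: (0.2475, 0.1975, 0.2350, 0.3200)
After 3 months: (0.2378, 0.1958, 0.2400, 0.3265)
P(in Casual after 3 months) = 0.2400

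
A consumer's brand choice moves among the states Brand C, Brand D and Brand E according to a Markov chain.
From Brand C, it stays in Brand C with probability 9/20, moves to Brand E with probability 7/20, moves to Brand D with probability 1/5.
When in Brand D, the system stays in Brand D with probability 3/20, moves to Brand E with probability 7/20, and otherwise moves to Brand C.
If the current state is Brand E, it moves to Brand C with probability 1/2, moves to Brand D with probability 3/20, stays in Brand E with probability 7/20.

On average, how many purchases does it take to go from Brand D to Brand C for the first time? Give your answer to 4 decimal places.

Let t(s) be the expected number of purchases to first reach Brand C from state s, with t(Brand C) = 0. Conditioning on the first purchase:
t(Brand D) = 1 + 0.15·t(Brand D) + 0.35·t(Brand E)
t(Brand E) = 1 + 0.15·t(Brand D) + 0.35·t(Brand E)
Solving: t(Brand D) = 2.0000, t(Brand E) = 2.0000.
Expected purchases from Brand D to Brand C: 2.0000.

2.0000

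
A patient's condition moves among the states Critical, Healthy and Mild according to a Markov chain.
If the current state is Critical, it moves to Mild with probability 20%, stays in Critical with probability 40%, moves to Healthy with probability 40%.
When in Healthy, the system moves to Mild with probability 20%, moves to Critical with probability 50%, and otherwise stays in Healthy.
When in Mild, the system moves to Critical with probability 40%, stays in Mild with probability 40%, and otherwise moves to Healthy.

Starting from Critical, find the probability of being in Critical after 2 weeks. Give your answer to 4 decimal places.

Sum over the intermediate state after 1 week:
P = P(Critical→Critical)·P(Critical→Critical) + P(Critical→Healthy)·P(Healthy→Critical) + P(Critical→Mild)·P(Mild→Critical)
  = 0.4×0.4 + 0.4×0.5 + 0.2×0.4
  = 0.1600 + 0.2000 + 0.0800 = 0.4400

0.4400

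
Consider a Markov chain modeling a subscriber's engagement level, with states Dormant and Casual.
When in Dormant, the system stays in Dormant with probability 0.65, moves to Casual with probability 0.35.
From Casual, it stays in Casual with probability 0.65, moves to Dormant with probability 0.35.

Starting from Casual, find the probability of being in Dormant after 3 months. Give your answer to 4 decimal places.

0.4865

Propagate the distribution vector 3 months from Casual.
After 0 months: (0.0000, 1.0000)
After 1 month: (0.3500, 0.6500)
After 2 months: (0.4550, 0.5450)
After 3 months: (0.4865, 0.5135)
P(in Dormant after 3 months) = 0.4865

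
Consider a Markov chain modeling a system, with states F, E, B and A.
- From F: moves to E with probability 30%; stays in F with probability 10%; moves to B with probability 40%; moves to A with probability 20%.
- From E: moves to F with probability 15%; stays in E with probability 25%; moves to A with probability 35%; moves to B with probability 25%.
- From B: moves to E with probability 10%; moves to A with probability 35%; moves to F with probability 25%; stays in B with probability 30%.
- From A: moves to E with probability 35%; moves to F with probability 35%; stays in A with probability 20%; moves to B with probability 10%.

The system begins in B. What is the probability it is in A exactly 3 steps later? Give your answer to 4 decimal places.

0.2754

Propagate the distribution vector 3 steps from B.
After 0 steps: (0.0000, 0.0000, 1.0000, 0.0000)
After 1 step: (0.2500, 0.1000, 0.3000, 0.3500)
After 2 steps: (0.2375, 0.2525, 0.2500, 0.2600)
After 3 steps: (0.2151, 0.2504, 0.2591, 0.2754)
P(in A after 3 steps) = 0.2754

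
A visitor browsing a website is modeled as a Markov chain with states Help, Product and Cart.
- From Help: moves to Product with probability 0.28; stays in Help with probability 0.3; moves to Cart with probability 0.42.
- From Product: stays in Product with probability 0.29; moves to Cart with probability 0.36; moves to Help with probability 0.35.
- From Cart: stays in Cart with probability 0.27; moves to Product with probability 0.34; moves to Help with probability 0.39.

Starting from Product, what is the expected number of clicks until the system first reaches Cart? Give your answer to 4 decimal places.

Let t(s) be the expected number of clicks to first reach Cart from state s, with t(Cart) = 0. Conditioning on the first click:
t(Help) = 1 + 0.3·t(Help) + 0.28·t(Product)
t(Product) = 1 + 0.35·t(Help) + 0.29·t(Product)
Solving: t(Help) = 2.4812, t(Product) = 2.6316.
Expected clicks from Product to Cart: 2.6316.

2.6316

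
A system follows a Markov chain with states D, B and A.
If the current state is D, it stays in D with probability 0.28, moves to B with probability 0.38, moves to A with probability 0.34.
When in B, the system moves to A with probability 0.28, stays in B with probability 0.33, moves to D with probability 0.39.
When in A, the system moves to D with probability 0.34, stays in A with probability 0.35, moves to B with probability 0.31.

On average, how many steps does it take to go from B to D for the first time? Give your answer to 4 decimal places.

Let t(s) be the expected number of steps to first reach D from state s, with t(D) = 0. Conditioning on the first step:
t(B) = 1 + 0.33·t(B) + 0.28·t(A)
t(A) = 1 + 0.31·t(B) + 0.35·t(A)
Solving: t(B) = 2.6670, t(A) = 2.8104.
Expected steps from B to D: 2.6670.

2.6670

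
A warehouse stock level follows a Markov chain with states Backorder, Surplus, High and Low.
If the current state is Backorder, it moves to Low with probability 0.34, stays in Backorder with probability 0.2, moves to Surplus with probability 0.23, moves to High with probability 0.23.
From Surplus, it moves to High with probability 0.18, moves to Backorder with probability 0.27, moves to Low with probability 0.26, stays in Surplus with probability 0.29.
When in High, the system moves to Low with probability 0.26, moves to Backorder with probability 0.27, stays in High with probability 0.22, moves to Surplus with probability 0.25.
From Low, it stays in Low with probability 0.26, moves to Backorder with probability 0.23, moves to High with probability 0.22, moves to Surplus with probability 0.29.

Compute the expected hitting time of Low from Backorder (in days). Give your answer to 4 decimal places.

Let t(s) be the expected number of days to first reach Low from state s, with t(Low) = 0. Conditioning on the first day:
t(Backorder) = 1 + 0.2·t(Backorder) + 0.23·t(Surplus) + 0.23·t(High)
t(Surplus) = 1 + 0.27·t(Backorder) + 0.29·t(Surplus) + 0.18·t(High)
t(High) = 1 + 0.27·t(Backorder) + 0.25·t(Surplus) + 0.22·t(High)
Solving: t(Backorder) = 3.3022, t(Surplus) = 3.5690, t(High) = 3.5690.
Expected days from Backorder to Low: 3.3022.

3.3022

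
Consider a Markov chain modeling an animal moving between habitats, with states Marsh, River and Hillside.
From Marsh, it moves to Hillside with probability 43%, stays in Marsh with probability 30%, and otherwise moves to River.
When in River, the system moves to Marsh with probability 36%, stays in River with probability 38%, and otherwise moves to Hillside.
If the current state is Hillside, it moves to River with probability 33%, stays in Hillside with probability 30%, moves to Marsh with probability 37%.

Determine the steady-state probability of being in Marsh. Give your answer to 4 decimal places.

0.3428

Let the stationary distribution be π with π = πP and π_1 + π_2 + π_3 = 1.
π_1 = 0.3·π_1 + 0.36·π_2 + 0.37·π_3
π_2 = 0.27·π_1 + 0.38·π_2 + 0.33·π_3
Solving with the normalization constraint gives π = (0.3428, 0.3257, 0.3315).
So the stationary probability of Marsh is 0.3428.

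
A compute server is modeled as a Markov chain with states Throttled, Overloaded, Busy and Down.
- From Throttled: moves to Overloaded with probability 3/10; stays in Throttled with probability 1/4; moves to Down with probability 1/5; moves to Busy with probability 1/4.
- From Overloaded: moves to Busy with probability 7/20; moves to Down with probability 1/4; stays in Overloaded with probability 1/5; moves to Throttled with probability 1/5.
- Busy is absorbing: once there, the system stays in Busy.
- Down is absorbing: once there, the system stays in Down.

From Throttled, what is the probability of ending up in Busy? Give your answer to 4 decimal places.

0.5648

Let h(s) be the probability of absorption at Busy starting from transient state s. Then h(Busy) = 1 and h(Down) = 0. By first-step analysis:
h(Throttled) = 0.25·h(Throttled) + 0.3·h(Overloaded) + 0.25·1 + 0.2·0
h(Overloaded) = 0.2·h(Throttled) + 0.2·h(Overloaded) + 0.35·1 + 0.25·0
Solving: h(Throttled) = 0.5648, h(Overloaded) = 0.5787.
Starting from Throttled, the probability is 0.5648.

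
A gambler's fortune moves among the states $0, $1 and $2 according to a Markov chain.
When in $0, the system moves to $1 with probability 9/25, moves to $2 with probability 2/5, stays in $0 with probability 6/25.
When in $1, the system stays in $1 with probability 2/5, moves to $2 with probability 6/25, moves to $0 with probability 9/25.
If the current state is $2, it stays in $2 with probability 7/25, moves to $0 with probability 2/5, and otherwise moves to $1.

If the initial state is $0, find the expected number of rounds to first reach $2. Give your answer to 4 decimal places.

2.9412

Let t(s) be the expected number of rounds to first reach $2 from state s, with t($2) = 0. Conditioning on the first round:
t($0) = 1 + 0.24·t($0) + 0.36·t($1)
t($1) = 1 + 0.36·t($0) + 0.4·t($1)
Solving: t($0) = 2.9412, t($1) = 3.4314.
Expected rounds from $0 to $2: 2.9412.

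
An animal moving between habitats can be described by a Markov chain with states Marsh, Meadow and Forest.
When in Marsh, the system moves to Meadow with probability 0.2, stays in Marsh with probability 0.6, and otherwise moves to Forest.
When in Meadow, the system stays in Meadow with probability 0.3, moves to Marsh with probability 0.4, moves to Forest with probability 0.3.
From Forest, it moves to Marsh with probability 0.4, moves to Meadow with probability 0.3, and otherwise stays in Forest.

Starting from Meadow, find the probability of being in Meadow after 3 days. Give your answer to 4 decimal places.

Propagate the distribution vector 3 days from Meadow.
After 0 days: (0.0000, 1.0000, 0.0000)
After 1 day: (0.4000, 0.3000, 0.3000)
After 2 days: (0.4800, 0.2600, 0.2600)
After 3 days: (0.4960, 0.2520, 0.2520)
P(in Meadow after 3 days) = 0.2520

0.2520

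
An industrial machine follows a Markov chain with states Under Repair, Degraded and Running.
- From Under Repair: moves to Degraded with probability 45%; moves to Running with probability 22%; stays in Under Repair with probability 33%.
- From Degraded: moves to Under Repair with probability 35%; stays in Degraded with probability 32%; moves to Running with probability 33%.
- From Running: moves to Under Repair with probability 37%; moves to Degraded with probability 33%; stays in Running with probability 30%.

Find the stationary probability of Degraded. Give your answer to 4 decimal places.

0.3682

Let the stationary distribution be π with π = πP and π_1 + π_2 + π_3 = 1.
π_1 = 0.33·π_1 + 0.35·π_2 + 0.37·π_3
π_2 = 0.45·π_1 + 0.32·π_2 + 0.33·π_3
Solving with the normalization constraint gives π = (0.3487, 0.3682, 0.2831).
So the stationary probability of Degraded is 0.3682.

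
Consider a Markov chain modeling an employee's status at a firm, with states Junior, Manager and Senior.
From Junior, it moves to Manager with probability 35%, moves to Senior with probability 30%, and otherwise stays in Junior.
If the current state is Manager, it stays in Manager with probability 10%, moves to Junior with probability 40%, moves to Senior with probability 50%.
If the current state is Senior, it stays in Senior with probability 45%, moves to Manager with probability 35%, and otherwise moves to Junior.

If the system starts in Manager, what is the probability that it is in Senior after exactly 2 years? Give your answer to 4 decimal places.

Sum over the intermediate state after 1 year:
P = P(Manager→Junior)·P(Junior→Senior) + P(Manager→Manager)·P(Manager→Senior) + P(Manager→Senior)·P(Senior→Senior)
  = 0.4×0.3 + 0.1×0.5 + 0.5×0.45
  = 0.1200 + 0.0500 + 0.2250 = 0.3950

0.3950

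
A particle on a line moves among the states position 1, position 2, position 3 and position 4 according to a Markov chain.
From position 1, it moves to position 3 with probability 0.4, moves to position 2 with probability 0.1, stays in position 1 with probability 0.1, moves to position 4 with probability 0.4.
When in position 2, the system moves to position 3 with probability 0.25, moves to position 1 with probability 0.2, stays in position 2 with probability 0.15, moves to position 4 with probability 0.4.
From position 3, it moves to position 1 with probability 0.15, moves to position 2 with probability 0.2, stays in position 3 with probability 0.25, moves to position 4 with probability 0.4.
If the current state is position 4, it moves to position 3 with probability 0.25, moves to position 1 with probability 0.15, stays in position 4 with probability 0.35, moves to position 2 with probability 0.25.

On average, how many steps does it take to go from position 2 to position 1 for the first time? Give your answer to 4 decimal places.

5.9364

Let t(s) be the expected number of steps to first reach position 1 from state s, with t(position 1) = 0. Conditioning on the first step:
t(position 2) = 1 + 0.15·t(position 2) + 0.25·t(position 3) + 0.4·t(position 4)
t(position 3) = 1 + 0.2·t(position 2) + 0.25·t(position 3) + 0.4·t(position 4)
t(position 4) = 1 + 0.25·t(position 2) + 0.25·t(position 3) + 0.35·t(position 4)
Solving: t(position 2) = 5.9364, t(position 3) = 6.2332, t(position 4) = 6.2191.
Expected steps from position 2 to position 1: 5.9364.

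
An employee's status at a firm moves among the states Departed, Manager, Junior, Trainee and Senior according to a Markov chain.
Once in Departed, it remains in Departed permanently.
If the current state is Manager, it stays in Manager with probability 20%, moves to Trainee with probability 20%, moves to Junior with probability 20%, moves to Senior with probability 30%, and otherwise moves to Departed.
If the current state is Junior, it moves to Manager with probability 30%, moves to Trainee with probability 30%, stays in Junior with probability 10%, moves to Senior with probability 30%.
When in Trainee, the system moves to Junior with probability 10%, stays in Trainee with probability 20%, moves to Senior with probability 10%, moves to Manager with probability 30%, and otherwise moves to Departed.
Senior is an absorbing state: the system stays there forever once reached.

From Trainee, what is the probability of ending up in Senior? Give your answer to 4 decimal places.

0.4648

Let h(s) be the probability of absorption at Senior starting from transient state s. Then h(Senior) = 1 and h(Departed) = 0. By first-step analysis:
h(Manager) = 0.1·0 + 0.2·h(Manager) + 0.2·h(Junior) + 0.2·h(Trainee) + 0.3·1
h(Junior) = 0.3·h(Manager) + 0.1·h(Junior) + 0.3·h(Trainee) + 0.3·1
h(Trainee) = 0.3·0 + 0.3·h(Manager) + 0.1·h(Junior) + 0.2·h(Trainee) + 0.1·1
Solving: h(Manager) = 0.6690, h(Junior) = 0.7113, h(Trainee) = 0.4648.
Starting from Trainee, the probability is 0.4648.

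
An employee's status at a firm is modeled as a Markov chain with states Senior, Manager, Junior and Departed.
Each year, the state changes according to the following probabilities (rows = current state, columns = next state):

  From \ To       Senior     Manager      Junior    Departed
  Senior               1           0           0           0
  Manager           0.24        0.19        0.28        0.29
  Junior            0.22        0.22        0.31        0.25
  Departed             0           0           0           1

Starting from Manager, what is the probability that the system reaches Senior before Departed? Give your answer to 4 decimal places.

0.4569

Let h(s) be the probability of absorption at Senior starting from transient state s. Then h(Senior) = 1 and h(Departed) = 0. By first-step analysis:
h(Manager) = 0.24·1 + 0.19·h(Manager) + 0.28·h(Junior) + 0.29·0
h(Junior) = 0.22·1 + 0.22·h(Manager) + 0.31·h(Junior) + 0.25·0
Solving: h(Manager) = 0.4569, h(Junior) = 0.4645.
Starting from Manager, the probability is 0.4569.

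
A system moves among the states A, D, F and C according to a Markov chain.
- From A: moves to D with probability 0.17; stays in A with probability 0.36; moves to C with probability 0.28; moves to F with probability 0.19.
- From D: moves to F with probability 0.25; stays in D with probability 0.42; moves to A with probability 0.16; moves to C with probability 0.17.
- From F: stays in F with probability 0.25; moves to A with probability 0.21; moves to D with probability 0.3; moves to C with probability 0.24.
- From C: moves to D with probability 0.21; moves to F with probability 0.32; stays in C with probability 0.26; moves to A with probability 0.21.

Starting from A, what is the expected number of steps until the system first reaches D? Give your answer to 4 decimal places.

Let t(s) be the expected number of steps to first reach D from state s, with t(D) = 0. Conditioning on the first step:
t(A) = 1 + 0.36·t(A) + 0.19·t(F) + 0.28·t(C)
t(F) = 1 + 0.21·t(A) + 0.25·t(F) + 0.24·t(C)
t(C) = 1 + 0.21·t(A) + 0.32·t(F) + 0.26·t(C)
Solving: t(A) = 4.7248, t(F) = 4.0827, t(C) = 4.4577.
Expected steps from A to D: 4.7248.

4.7248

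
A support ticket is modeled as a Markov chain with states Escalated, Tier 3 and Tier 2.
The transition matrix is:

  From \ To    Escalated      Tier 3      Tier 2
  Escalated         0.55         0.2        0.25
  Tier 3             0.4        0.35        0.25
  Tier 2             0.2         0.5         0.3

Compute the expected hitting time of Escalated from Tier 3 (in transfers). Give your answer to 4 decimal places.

2.8788

Let t(s) be the expected number of transfers to first reach Escalated from state s, with t(Escalated) = 0. Conditioning on the first transfer:
t(Tier 3) = 1 + 0.35·t(Tier 3) + 0.25·t(Tier 2)
t(Tier 2) = 1 + 0.5·t(Tier 3) + 0.3·t(Tier 2)
Solving: t(Tier 3) = 2.8788, t(Tier 2) = 3.4848.
Expected transfers from Tier 3 to Escalated: 2.8788.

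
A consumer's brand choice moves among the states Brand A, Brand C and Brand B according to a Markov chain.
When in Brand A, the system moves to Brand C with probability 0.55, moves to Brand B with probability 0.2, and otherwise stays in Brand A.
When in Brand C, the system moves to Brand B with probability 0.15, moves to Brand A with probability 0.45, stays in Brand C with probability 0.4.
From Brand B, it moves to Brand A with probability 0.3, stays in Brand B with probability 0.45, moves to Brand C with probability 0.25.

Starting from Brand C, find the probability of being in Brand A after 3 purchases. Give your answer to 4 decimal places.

Propagate the distribution vector 3 purchases from Brand C.
After 0 purchases: (0.0000, 1.0000, 0.0000)
After 1 purchase: (0.4500, 0.4000, 0.1500)
After 2 purchases: (0.3375, 0.4450, 0.2175)
After 3 purchases: (0.3499, 0.4180, 0.2321)
P(in Brand A after 3 purchases) = 0.3499

0.3499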